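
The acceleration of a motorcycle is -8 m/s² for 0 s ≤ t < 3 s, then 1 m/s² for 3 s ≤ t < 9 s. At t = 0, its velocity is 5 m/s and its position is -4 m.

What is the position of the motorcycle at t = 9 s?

On each constant-a segment, Δv = aΔt and Δx = v₀Δt + ½aΔt²; chain segment to segment.
0–3 s: v starts 5 m/s; Δx = 5·3 + ½·-8·3² = -21 m; v ends -19 m/s.
3–9 s: v starts -19 m/s; Δx = -19·6 + ½·1·6² = -96 m; v ends -13 m/s.
x(9) = -4 + Σ Δx = -121 m.

-121 m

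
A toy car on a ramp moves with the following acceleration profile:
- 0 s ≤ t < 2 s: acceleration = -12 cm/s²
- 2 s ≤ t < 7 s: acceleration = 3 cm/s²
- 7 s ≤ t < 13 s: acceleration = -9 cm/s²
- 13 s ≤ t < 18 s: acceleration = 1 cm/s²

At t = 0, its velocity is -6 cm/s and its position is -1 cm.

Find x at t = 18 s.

-734 cm

On each constant-a segment, Δv = aΔt and Δx = v₀Δt + ½aΔt²; chain segment to segment.
0–2 s: v starts -6 cm/s; Δx = -6·2 + ½·-12·2² = -36 cm; v ends -30 cm/s.
2–7 s: v starts -30 cm/s; Δx = -30·5 + ½·3·5² = -112.5 cm; v ends -15 cm/s.
7–13 s: v starts -15 cm/s; Δx = -15·6 + ½·-9·6² = -252 cm; v ends -69 cm/s.
13–18 s: v starts -69 cm/s; Δx = -69·5 + ½·1·5² = -332.5 cm; v ends -64 cm/s.
x(18) = -1 + Σ Δx = -734 cm.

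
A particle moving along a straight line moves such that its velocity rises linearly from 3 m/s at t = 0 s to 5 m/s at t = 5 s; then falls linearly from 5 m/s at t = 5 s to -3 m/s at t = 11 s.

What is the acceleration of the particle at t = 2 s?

0.4 m/s²

Acceleration is the slope of the v-t graph on 0–5 s: (5 − 3)/(5 − 0) = 0.4 m/s².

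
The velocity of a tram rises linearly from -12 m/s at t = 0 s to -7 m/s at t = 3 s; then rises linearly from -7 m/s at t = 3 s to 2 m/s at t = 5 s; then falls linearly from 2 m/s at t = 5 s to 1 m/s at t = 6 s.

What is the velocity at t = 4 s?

On 3–5 s the graph is linear from -7 to 2 m/s: v(4) = -7 + (2 − -7)·(4 − 3)/(5 − 3) = -2.5 m/s.

-2.5 m/s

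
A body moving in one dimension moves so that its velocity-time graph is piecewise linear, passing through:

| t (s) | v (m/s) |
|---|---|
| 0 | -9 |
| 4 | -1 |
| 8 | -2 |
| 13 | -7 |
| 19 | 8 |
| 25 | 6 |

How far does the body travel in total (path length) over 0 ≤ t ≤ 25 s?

Distance (not displacement) is the total path length: add the absolute areas under v-t.
0–4 s: |½(-9 + -1)(4)| = 20 m
4–8 s: |½(-1 + -2)(4)| = 6 m
8–13 s: |½(-2 + -7)(5)| = 22.5 m
13–19 s: v = 0 at t = 15.8 s; triangle areas 9.8 + 12.8 = 22.6 m
19–25 s: |½(8 + 6)(6)| = 42 m
Total distance = 113.1 m

113.1 m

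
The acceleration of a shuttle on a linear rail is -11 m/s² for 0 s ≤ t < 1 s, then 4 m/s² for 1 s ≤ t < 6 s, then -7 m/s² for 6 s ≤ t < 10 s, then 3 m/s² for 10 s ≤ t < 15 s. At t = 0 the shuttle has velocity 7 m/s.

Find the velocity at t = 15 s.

Δv equals the area under the a-t graph; then v = v₀ + Δv.
0–1 s: -11 × 1 = -11 m/s
1–6 s: 4 × 5 = 20 m/s
6–10 s: -7 × 4 = -28 m/s
10–15 s: 3 × 5 = 15 m/s
Δv = -4 m/s, so v(15) = 7 + (-4) = 3 m/s.

3 m/s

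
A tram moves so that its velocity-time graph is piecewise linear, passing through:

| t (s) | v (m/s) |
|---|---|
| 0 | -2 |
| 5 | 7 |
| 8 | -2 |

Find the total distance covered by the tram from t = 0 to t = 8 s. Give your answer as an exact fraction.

Distance (not displacement) is the total path length: add the absolute areas under v-t.
0–5 s: v = 0 at t = 10/9 s; triangle areas 10/9 + 245/18 = 265/18 m
5–8 s: v = 0 at t = 22/3 s; triangle areas 49/6 + 2/3 = 53/6 m
Total distance = 212/9 m

212/9 m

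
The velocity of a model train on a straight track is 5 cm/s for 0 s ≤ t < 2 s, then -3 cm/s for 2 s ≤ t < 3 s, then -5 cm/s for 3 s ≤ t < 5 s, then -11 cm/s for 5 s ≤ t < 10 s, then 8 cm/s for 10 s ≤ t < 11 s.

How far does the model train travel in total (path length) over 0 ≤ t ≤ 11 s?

Total distance travelled is ∫|v| dt — sum the magnitudes of each area piece.
0–2 s: |5| × 2 = 10 cm
2–3 s: |-3| × 1 = 3 cm
3–5 s: |-5| × 2 = 10 cm
5–10 s: |-11| × 5 = 55 cm
10–11 s: |8| × 1 = 8 cm
Total distance = 86 cm

86 cm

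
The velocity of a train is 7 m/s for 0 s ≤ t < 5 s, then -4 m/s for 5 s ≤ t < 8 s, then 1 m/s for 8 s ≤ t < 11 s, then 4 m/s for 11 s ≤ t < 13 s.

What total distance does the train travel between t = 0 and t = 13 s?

Distance (not displacement) is the total path length: add the absolute areas under v-t.
0–5 s: |7| × 5 = 35 m
5–8 s: |-4| × 3 = 12 m
8–11 s: |1| × 3 = 3 m
11–13 s: |4| × 2 = 8 m
Total distance = 58 m

58 m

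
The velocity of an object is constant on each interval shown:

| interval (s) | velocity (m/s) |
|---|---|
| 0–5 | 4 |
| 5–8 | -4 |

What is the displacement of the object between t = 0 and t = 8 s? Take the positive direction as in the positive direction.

Net displacement equals the area under the velocity-time graph (areas below the axis count negative).
0–5 s: 4 × 5 = 20 m
5–8 s: -4 × 3 = -12 m
Net displacement = 8 m

8 m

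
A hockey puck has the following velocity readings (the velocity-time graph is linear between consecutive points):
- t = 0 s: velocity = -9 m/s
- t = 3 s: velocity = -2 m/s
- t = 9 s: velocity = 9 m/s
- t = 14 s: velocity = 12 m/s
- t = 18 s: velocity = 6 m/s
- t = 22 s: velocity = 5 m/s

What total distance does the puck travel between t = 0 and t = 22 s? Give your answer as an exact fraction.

1652/11 m

Distance (not displacement) is the total path length: add the absolute areas under v-t.
0–3 s: |½(-9 + -2)(3)| = 16.5 m
3–9 s: v = 0 at t = 45/11 s; triangle areas 12/11 + 243/11 = 255/11 m
9–14 s: |½(9 + 12)(5)| = 52.5 m
14–18 s: |½(12 + 6)(4)| = 36 m
18–22 s: |½(6 + 5)(4)| = 22 m
Total distance = 1652/11 m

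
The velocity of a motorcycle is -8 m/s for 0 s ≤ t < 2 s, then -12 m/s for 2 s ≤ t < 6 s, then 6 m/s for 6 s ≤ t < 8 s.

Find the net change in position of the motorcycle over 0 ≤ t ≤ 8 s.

-52 m

Net displacement equals the area under the velocity-time graph (areas below the axis count negative).
0–2 s: -8 × 2 = -16 m
2–6 s: -12 × 4 = -48 m
6–8 s: 6 × 2 = 12 m
Net displacement = -52 m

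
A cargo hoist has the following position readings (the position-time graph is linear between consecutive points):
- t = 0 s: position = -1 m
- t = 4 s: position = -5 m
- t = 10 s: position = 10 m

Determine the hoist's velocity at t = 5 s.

2.5 m/s

Velocity is the slope of the x-t graph on 4–10 s: (10 − -5)/(10 − 4) = 2.5 m/s.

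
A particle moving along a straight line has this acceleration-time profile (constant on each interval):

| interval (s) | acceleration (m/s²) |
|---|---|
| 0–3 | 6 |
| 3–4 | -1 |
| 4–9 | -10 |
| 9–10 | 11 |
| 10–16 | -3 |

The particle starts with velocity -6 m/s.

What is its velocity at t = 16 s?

Δv equals the area under the a-t graph; then v = v₀ + Δv.
0–3 s: 6 × 3 = 18 m/s
3–4 s: -1 × 1 = -1 m/s
4–9 s: -10 × 5 = -50 m/s
9–10 s: 11 × 1 = 11 m/s
10–16 s: -3 × 6 = -18 m/s
Δv = -40 m/s, so v(16) = -6 + (-40) = -46 m/s.

-46 m/s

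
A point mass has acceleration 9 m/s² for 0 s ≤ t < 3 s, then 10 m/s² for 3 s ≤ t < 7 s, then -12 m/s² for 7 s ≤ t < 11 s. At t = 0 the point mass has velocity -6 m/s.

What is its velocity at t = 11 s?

13 m/s

Δv equals the area under the a-t graph; then v = v₀ + Δv.
0–3 s: 9 × 3 = 27 m/s
3–7 s: 10 × 4 = 40 m/s
7–11 s: -12 × 4 = -48 m/s
Δv = 19 m/s, so v(11) = -6 + (19) = 13 m/s.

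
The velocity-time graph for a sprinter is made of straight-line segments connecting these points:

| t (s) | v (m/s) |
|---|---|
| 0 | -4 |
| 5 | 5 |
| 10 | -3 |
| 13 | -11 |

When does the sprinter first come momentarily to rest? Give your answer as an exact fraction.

t = 20/9 s

v changes sign on 0–5 s (from -4 to 5); the graph is linear there, so v = 0 at t = 0 + (4)·(5 − 0)/(5 − -4) = 20/9 s.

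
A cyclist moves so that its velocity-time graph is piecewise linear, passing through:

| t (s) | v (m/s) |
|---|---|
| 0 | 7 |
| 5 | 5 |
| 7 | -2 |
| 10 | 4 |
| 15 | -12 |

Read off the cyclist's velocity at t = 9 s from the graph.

On 7–10 s the graph is linear from -2 to 4 m/s: v(9) = -2 + (4 − -2)·(9 − 7)/(10 − 7) = 2 m/s.

2 m/s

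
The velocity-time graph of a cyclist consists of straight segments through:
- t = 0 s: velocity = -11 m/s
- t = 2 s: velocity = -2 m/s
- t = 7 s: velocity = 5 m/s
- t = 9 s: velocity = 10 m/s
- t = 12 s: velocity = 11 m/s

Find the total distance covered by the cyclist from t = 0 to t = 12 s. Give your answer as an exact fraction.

Distance (not displacement) is the total path length: add the absolute areas under v-t.
0–2 s: |½(-11 + -2)(2)| = 13 m
2–7 s: v = 0 at t = 24/7 s; triangle areas 10/7 + 125/14 = 145/14 m
7–9 s: |½(5 + 10)(2)| = 15 m
9–12 s: |½(10 + 11)(3)| = 31.5 m
Total distance = 489/7 m

489/7 m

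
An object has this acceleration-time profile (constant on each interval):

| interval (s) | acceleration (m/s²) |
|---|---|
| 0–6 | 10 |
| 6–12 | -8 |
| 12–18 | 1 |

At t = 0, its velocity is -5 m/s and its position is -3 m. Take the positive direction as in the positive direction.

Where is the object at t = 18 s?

On each constant-a segment, Δv = aΔt and Δx = v₀Δt + ½aΔt²; chain segment to segment.
0–6 s: v starts -5 m/s; Δx = -5·6 + ½·10·6² = 150 m; v ends 55 m/s.
6–12 s: v starts 55 m/s; Δx = 55·6 + ½·-8·6² = 186 m; v ends 7 m/s.
12–18 s: v starts 7 m/s; Δx = 7·6 + ½·1·6² = 60 m; v ends 13 m/s.
x(18) = -3 + Σ Δx = 393 m.

393 m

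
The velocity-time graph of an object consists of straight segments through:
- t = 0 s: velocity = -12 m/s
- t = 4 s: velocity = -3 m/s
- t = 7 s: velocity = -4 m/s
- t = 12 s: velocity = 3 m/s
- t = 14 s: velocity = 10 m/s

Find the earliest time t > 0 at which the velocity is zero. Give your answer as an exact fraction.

t = 69/7 s

v changes sign on 7–12 s (from -4 to 3); the graph is linear there, so v = 0 at t = 7 + (4)·(12 − 7)/(3 − -4) = 69/7 s.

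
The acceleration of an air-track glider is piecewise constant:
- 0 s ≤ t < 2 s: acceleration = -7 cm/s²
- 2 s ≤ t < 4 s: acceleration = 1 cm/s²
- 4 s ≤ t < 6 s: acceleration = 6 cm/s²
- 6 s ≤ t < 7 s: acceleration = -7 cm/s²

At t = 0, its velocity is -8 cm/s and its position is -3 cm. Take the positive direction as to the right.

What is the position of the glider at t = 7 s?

On each constant-a segment, Δv = aΔt and Δx = v₀Δt + ½aΔt²; chain segment to segment.
0–2 s: v starts -8 cm/s; Δx = -8·2 + ½·-7·2² = -30 cm; v ends -22 cm/s.
2–4 s: v starts -22 cm/s; Δx = -22·2 + ½·1·2² = -42 cm; v ends -20 cm/s.
4–6 s: v starts -20 cm/s; Δx = -20·2 + ½·6·2² = -28 cm; v ends -8 cm/s.
6–7 s: v starts -8 cm/s; Δx = -8·1 + ½·-7·1² = -11.5 cm; v ends -15 cm/s.
x(7) = -3 + Σ Δx = -114.5 cm.

-114.5 cm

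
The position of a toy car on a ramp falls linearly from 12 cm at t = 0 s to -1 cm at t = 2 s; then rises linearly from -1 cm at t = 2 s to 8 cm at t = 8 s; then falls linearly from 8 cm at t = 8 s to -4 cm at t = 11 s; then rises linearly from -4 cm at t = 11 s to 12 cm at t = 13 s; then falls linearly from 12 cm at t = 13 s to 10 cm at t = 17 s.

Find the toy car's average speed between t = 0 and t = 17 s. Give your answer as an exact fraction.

52/17 cm/s

Average speed = (total path length)/(elapsed time); on a piecewise-linear x-t graph the path length is Σ|Δx|.
0–2 s: |Δx| = |-1 − 12| = 13 cm
2–8 s: |Δx| = |8 − -1| = 9 cm
8–11 s: |Δx| = |-4 − 8| = 12 cm
11–13 s: |Δx| = |12 − -4| = 16 cm
13–17 s: |Δx| = |10 − 12| = 2 cm
Total path = 52 cm; average speed = 52/17 = 52/17 cm/s.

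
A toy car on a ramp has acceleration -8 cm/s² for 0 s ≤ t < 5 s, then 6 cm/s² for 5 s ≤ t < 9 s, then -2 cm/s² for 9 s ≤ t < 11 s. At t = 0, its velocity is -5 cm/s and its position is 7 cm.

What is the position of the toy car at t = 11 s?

On each constant-a segment, Δv = aΔt and Δx = v₀Δt + ½aΔt²; chain segment to segment.
0–5 s: v starts -5 cm/s; Δx = -5·5 + ½·-8·5² = -125 cm; v ends -45 cm/s.
5–9 s: v starts -45 cm/s; Δx = -45·4 + ½·6·4² = -132 cm; v ends -21 cm/s.
9–11 s: v starts -21 cm/s; Δx = -21·2 + ½·-2·2² = -46 cm; v ends -25 cm/s.
x(11) = 7 + Σ Δx = -296 cm.

-296 cm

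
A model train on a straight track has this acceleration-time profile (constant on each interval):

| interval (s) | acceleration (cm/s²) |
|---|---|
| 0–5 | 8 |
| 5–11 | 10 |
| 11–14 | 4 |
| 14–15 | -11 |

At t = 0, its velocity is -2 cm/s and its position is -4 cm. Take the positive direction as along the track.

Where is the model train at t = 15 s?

On each constant-a segment, Δv = aΔt and Δx = v₀Δt + ½aΔt²; chain segment to segment.
0–5 s: v starts -2 cm/s; Δx = -2·5 + ½·8·5² = 90 cm; v ends 38 cm/s.
5–11 s: v starts 38 cm/s; Δx = 38·6 + ½·10·6² = 408 cm; v ends 98 cm/s.
11–14 s: v starts 98 cm/s; Δx = 98·3 + ½·4·3² = 312 cm; v ends 110 cm/s.
14–15 s: v starts 110 cm/s; Δx = 110·1 + ½·-11·1² = 104.5 cm; v ends 99 cm/s.
x(15) = -4 + Σ Δx = 910.5 cm.

910.5 cm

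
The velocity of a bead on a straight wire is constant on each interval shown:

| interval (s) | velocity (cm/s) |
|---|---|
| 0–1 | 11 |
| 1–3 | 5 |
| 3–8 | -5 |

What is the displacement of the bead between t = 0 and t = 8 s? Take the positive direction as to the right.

Displacement is the signed area under the v-t curve.
0–1 s: 11 × 1 = 11 cm
1–3 s: 5 × 2 = 10 cm
3–8 s: -5 × 5 = -25 cm
Net displacement = -4 cm

-4 cm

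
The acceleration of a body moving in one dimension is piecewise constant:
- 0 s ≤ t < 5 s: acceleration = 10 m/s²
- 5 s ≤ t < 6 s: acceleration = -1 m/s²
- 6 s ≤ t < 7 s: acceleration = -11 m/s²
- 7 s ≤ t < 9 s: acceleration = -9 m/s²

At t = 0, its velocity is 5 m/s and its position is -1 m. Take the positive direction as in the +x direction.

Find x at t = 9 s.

320 m

On each constant-a segment, Δv = aΔt and Δx = v₀Δt + ½aΔt²; chain segment to segment.
0–5 s: v starts 5 m/s; Δx = 5·5 + ½·10·5² = 150 m; v ends 55 m/s.
5–6 s: v starts 55 m/s; Δx = 55·1 + ½·-1·1² = 54.5 m; v ends 54 m/s.
6–7 s: v starts 54 m/s; Δx = 54·1 + ½·-11·1² = 48.5 m; v ends 43 m/s.
7–9 s: v starts 43 m/s; Δx = 43·2 + ½·-9·2² = 68 m; v ends 25 m/s.
x(9) = -1 + Σ Δx = 320 m.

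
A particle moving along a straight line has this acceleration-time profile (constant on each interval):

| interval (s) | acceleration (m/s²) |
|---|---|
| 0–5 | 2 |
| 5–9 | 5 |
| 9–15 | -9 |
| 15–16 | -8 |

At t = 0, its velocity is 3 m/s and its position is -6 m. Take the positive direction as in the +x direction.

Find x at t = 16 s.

137 m

On each constant-a segment, Δv = aΔt and Δx = v₀Δt + ½aΔt²; chain segment to segment.
0–5 s: v starts 3 m/s; Δx = 3·5 + ½·2·5² = 40 m; v ends 13 m/s.
5–9 s: v starts 13 m/s; Δx = 13·4 + ½·5·4² = 92 m; v ends 33 m/s.
9–15 s: v starts 33 m/s; Δx = 33·6 + ½·-9·6² = 36 m; v ends -21 m/s.
15–16 s: v starts -21 m/s; Δx = -21·1 + ½·-8·1² = -25 m; v ends -29 m/s.
x(16) = -6 + Σ Δx = 137 m.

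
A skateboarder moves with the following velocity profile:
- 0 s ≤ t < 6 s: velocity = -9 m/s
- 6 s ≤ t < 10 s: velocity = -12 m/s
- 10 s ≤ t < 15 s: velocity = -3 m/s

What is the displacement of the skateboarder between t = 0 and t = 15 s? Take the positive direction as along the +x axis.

Net displacement equals the area under the velocity-time graph (areas below the axis count negative).
0–6 s: -9 × 6 = -54 m
6–10 s: -12 × 4 = -48 m
10–15 s: -3 × 5 = -15 m
Net displacement = -117 m

-117 m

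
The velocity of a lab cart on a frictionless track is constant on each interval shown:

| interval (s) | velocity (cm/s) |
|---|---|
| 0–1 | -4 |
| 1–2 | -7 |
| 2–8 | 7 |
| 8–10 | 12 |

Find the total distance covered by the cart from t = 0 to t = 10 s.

77 cm

Total distance travelled is ∫|v| dt — sum the magnitudes of each area piece.
0–1 s: |-4| × 1 = 4 cm
1–2 s: |-7| × 1 = 7 cm
2–8 s: |7| × 6 = 42 cm
8–10 s: |12| × 2 = 24 cm
Total distance = 77 cm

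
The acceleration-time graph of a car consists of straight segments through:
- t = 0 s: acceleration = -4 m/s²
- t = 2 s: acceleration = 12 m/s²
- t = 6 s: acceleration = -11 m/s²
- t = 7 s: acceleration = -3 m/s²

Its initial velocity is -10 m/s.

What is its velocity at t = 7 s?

Δv equals the area under the a-t graph; then v = v₀ + Δv.
0–2 s: ½(-4 + 12)(2) = 8 m/s
2–6 s: ½(12 + -11)(4) = 2 m/s
6–7 s: ½(-11 + -3)(1) = -7 m/s
Δv = 3 m/s, so v(7) = -10 + (3) = -7 m/s.

-7 m/s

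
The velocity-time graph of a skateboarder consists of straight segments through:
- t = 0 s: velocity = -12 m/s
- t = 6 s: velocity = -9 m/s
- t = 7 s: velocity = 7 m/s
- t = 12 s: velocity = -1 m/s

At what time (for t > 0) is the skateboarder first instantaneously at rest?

t = 6.5625 s

v changes sign on 6–7 s (from -9 to 7); the graph is linear there, so v = 0 at t = 6 + (9)·(7 − 6)/(7 − -9) = 6.5625 s.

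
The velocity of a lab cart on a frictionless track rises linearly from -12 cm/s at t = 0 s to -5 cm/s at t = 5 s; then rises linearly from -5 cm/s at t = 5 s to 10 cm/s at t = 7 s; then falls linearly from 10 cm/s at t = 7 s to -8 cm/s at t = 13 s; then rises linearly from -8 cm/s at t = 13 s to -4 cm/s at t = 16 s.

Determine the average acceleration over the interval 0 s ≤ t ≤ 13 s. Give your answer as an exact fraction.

4/13 cm/s²

Average acceleration = Δv/Δt = (-8 − -12)/(13 − 0) = 4/13 cm/s².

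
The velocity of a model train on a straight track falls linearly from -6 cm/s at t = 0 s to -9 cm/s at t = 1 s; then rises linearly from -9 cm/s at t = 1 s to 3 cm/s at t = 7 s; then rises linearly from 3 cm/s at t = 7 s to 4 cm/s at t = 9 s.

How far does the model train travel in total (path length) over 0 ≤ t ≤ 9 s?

37 cm

Distance (not displacement) is the total path length: add the absolute areas under v-t.
0–1 s: |½(-6 + -9)(1)| = 7.5 cm
1–7 s: v = 0 at t = 5.5 s; triangle areas 20.25 + 2.25 = 22.5 cm
7–9 s: |½(3 + 4)(2)| = 7 cm
Total distance = 37 cm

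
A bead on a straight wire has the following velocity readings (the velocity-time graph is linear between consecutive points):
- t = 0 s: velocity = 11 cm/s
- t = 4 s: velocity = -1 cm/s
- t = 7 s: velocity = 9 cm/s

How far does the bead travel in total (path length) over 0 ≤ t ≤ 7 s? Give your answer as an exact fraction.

Total distance travelled is ∫|v| dt — sum the magnitudes of each area piece.
0–4 s: v = 0 at t = 11/3 s; triangle areas 121/6 + 1/6 = 61/3 cm
4–7 s: v = 0 at t = 4.3 s; triangle areas 0.15 + 12.15 = 12.3 cm
Total distance = 979/30 cm

979/30 cm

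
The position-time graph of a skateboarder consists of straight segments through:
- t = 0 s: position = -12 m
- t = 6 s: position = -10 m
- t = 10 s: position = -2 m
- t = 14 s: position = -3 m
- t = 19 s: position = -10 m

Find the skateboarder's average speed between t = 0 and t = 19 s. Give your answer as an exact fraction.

18/19 m/s

Average speed = (total path length)/(elapsed time); on a piecewise-linear x-t graph the path length is Σ|Δx|.
0–6 s: |Δx| = |-10 − -12| = 2 m
6–10 s: |Δx| = |-2 − -10| = 8 m
10–14 s: |Δx| = |-3 − -2| = 1 m
14–19 s: |Δx| = |-10 − -3| = 7 m
Total path = 18 m; average speed = 18/19 = 18/19 m/s.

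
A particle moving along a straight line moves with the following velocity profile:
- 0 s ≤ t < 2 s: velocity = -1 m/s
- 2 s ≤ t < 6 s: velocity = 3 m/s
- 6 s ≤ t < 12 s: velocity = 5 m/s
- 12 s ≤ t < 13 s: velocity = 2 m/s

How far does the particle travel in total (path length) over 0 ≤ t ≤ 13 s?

Distance (not displacement) is the total path length: add the absolute areas under v-t.
0–2 s: |-1| × 2 = 2 m
2–6 s: |3| × 4 = 12 m
6–12 s: |5| × 6 = 30 m
12–13 s: |2| × 1 = 2 m
Total distance = 46 m

46 m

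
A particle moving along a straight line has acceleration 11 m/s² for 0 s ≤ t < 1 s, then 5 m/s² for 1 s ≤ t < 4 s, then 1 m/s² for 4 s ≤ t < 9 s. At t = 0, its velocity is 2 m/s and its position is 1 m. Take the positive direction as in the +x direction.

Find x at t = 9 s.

222.5 m

On each constant-a segment, Δv = aΔt and Δx = v₀Δt + ½aΔt²; chain segment to segment.
0–1 s: v starts 2 m/s; Δx = 2·1 + ½·11·1² = 7.5 m; v ends 13 m/s.
1–4 s: v starts 13 m/s; Δx = 13·3 + ½·5·3² = 61.5 m; v ends 28 m/s.
4–9 s: v starts 28 m/s; Δx = 28·5 + ½·1·5² = 152.5 m; v ends 33 m/s.
x(9) = 1 + Σ Δx = 222.5 m.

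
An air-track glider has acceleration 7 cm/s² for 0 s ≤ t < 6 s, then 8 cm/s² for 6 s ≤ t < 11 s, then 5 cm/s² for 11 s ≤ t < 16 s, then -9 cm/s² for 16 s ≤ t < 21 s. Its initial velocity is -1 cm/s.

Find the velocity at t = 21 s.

Δv equals the area under the a-t graph; then v = v₀ + Δv.
0–6 s: 7 × 6 = 42 cm/s
6–11 s: 8 × 5 = 40 cm/s
11–16 s: 5 × 5 = 25 cm/s
16–21 s: -9 × 5 = -45 cm/s
Δv = 62 cm/s, so v(21) = -1 + (62) = 61 cm/s.

61 cm/s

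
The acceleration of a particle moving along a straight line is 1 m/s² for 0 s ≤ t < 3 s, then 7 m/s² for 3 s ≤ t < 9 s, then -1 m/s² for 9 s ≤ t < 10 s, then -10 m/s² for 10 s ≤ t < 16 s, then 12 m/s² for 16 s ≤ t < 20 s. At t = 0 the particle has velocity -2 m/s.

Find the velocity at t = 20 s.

30 m/s

Δv equals the area under the a-t graph; then v = v₀ + Δv.
0–3 s: 1 × 3 = 3 m/s
3–9 s: 7 × 6 = 42 m/s
9–10 s: -1 × 1 = -1 m/s
10–16 s: -10 × 6 = -60 m/s
16–20 s: 12 × 4 = 48 m/s
Δv = 32 m/s, so v(20) = -2 + (32) = 30 m/s.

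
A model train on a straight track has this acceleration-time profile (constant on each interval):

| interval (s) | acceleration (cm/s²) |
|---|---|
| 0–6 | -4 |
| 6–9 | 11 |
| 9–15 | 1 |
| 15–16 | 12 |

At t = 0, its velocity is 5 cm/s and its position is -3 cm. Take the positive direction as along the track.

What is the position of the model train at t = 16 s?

On each constant-a segment, Δv = aΔt and Δx = v₀Δt + ½aΔt²; chain segment to segment.
0–6 s: v starts 5 cm/s; Δx = 5·6 + ½·-4·6² = -42 cm; v ends -19 cm/s.
6–9 s: v starts -19 cm/s; Δx = -19·3 + ½·11·3² = -7.5 cm; v ends 14 cm/s.
9–15 s: v starts 14 cm/s; Δx = 14·6 + ½·1·6² = 102 cm; v ends 20 cm/s.
15–16 s: v starts 20 cm/s; Δx = 20·1 + ½·12·1² = 26 cm; v ends 32 cm/s.
x(16) = -3 + Σ Δx = 75.5 cm.

75.5 cm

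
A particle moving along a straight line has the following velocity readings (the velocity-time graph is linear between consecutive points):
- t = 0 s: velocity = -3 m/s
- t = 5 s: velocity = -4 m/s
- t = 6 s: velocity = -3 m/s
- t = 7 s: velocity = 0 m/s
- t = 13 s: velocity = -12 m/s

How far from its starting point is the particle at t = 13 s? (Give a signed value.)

-58.5 m

Displacement is the signed area under the v-t curve.
0–5 s: ½(-3 + -4)(5) = -17.5 m
5–6 s: ½(-4 + -3)(1) = -3.5 m
6–7 s: ½(-3 + 0)(1) = -1.5 m
7–13 s: ½(0 + -12)(6) = -36 m
Net displacement = -58.5 m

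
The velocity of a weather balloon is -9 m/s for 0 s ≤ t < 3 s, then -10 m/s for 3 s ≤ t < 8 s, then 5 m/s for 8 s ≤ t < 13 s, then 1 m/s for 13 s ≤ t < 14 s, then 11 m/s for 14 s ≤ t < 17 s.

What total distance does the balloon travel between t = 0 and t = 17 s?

Distance (not displacement) is the total path length: add the absolute areas under v-t.
0–3 s: |-9| × 3 = 27 m
3–8 s: |-10| × 5 = 50 m
8–13 s: |5| × 5 = 25 m
13–14 s: |1| × 1 = 1 m
14–17 s: |11| × 3 = 33 m
Total distance = 136 m

136 m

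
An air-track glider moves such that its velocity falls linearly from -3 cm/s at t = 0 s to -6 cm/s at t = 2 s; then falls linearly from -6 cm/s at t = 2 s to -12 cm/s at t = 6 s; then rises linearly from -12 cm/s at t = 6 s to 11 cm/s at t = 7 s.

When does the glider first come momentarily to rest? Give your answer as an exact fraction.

t = 150/23 s

v changes sign on 6–7 s (from -12 to 11); the graph is linear there, so v = 0 at t = 6 + (12)·(7 − 6)/(11 − -12) = 150/23 s.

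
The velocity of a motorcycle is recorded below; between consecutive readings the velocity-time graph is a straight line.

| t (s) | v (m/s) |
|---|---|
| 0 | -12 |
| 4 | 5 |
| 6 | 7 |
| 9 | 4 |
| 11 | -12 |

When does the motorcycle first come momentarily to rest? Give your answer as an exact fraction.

v changes sign on 0–4 s (from -12 to 5); the graph is linear there, so v = 0 at t = 0 + (12)·(4 − 0)/(5 − -12) = 48/17 s.

t = 48/17 s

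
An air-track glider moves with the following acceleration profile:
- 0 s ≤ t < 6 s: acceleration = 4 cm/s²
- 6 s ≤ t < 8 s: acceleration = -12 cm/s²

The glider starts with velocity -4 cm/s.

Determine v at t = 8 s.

Δv equals the area under the a-t graph; then v = v₀ + Δv.
0–6 s: 4 × 6 = 24 cm/s
6–8 s: -12 × 2 = -24 cm/s
Δv = 0 cm/s, so v(8) = -4 + (0) = -4 cm/s.

-4 cm/s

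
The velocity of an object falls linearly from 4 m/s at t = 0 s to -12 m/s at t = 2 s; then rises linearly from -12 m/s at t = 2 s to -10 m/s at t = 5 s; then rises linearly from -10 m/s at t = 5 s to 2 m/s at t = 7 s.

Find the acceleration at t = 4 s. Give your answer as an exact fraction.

Acceleration is the slope of the v-t graph on 2–5 s: (-10 − -12)/(5 − 2) = 2/3 m/s².

2/3 m/s²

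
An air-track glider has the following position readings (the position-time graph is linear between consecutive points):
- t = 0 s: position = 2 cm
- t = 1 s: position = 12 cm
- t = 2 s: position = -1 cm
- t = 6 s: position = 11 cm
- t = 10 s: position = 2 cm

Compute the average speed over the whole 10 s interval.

4.4 cm/s

Average speed = (total path length)/(elapsed time); on a piecewise-linear x-t graph the path length is Σ|Δx|.
0–1 s: |Δx| = |12 − 2| = 10 cm
1–2 s: |Δx| = |-1 − 12| = 13 cm
2–6 s: |Δx| = |11 − -1| = 12 cm
6–10 s: |Δx| = |2 − 11| = 9 cm
Total path = 44 cm; average speed = 44/10 = 4.4 cm/s.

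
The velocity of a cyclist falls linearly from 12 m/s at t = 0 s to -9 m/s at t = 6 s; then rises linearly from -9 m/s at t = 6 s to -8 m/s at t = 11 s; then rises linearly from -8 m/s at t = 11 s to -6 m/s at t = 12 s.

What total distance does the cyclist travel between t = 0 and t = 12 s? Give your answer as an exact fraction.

1143/14 m

Total distance travelled is ∫|v| dt — sum the magnitudes of each area piece.
0–6 s: v = 0 at t = 24/7 s; triangle areas 144/7 + 81/7 = 225/7 m
6–11 s: |½(-9 + -8)(5)| = 42.5 m
11–12 s: |½(-8 + -6)(1)| = 7 m
Total distance = 1143/14 m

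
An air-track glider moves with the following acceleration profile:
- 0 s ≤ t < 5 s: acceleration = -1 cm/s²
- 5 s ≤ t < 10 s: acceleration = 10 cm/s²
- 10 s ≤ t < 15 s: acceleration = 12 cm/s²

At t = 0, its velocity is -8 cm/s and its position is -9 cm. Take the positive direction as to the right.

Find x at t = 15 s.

On each constant-a segment, Δv = aΔt and Δx = v₀Δt + ½aΔt²; chain segment to segment.
0–5 s: v starts -8 cm/s; Δx = -8·5 + ½·-1·5² = -52.5 cm; v ends -13 cm/s.
5–10 s: v starts -13 cm/s; Δx = -13·5 + ½·10·5² = 60 cm; v ends 37 cm/s.
10–15 s: v starts 37 cm/s; Δx = 37·5 + ½·12·5² = 335 cm; v ends 97 cm/s.
x(15) = -9 + Σ Δx = 333.5 cm.

333.5 cm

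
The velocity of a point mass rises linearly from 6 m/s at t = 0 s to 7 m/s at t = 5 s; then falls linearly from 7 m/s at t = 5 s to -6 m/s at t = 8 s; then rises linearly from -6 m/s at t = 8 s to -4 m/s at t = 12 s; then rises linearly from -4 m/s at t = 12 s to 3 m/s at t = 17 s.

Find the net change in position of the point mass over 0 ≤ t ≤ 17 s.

11.5 m

Displacement is the signed area under the v-t curve.
0–5 s: ½(6 + 7)(5) = 32.5 m
5–8 s: ½(7 + -6)(3) = 1.5 m
8–12 s: ½(-6 + -4)(4) = -20 m
12–17 s: ½(-4 + 3)(5) = -2.5 m
Net displacement = 11.5 m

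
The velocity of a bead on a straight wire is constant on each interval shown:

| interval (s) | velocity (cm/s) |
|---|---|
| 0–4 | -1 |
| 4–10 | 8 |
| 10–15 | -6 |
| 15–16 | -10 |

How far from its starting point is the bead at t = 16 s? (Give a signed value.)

4 cm

Net displacement equals the area under the velocity-time graph (areas below the axis count negative).
0–4 s: -1 × 4 = -4 cm
4–10 s: 8 × 6 = 48 cm
10–15 s: -6 × 5 = -30 cm
15–16 s: -10 × 1 = -10 cm
Net displacement = 4 cm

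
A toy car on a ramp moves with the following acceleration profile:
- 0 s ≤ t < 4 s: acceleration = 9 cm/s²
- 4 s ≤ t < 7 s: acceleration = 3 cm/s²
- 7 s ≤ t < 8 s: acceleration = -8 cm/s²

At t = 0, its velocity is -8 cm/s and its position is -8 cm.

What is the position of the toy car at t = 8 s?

On each constant-a segment, Δv = aΔt and Δx = v₀Δt + ½aΔt²; chain segment to segment.
0–4 s: v starts -8 cm/s; Δx = -8·4 + ½·9·4² = 40 cm; v ends 28 cm/s.
4–7 s: v starts 28 cm/s; Δx = 28·3 + ½·3·3² = 97.5 cm; v ends 37 cm/s.
7–8 s: v starts 37 cm/s; Δx = 37·1 + ½·-8·1² = 33 cm; v ends 29 cm/s.
x(8) = -8 + Σ Δx = 162.5 cm.

162.5 cm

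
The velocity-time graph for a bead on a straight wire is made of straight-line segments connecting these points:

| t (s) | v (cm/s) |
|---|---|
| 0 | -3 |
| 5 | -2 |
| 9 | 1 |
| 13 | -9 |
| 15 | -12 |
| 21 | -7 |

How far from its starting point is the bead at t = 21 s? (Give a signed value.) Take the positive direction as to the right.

-108.5 cm

Displacement is the signed area under the v-t curve.
0–5 s: ½(-3 + -2)(5) = -12.5 cm
5–9 s: ½(-2 + 1)(4) = -2 cm
9–13 s: ½(1 + -9)(4) = -16 cm
13–15 s: ½(-9 + -12)(2) = -21 cm
15–21 s: ½(-12 + -7)(6) = -57 cm
Net displacement = -108.5 cm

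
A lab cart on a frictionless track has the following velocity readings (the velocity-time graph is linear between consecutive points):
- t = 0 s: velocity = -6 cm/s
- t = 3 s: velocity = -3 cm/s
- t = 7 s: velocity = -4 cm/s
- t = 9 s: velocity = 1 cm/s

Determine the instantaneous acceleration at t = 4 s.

-0.25 cm/s²

Acceleration is the slope of the v-t graph on 3–7 s: (-4 − -3)/(7 − 3) = -0.25 cm/s².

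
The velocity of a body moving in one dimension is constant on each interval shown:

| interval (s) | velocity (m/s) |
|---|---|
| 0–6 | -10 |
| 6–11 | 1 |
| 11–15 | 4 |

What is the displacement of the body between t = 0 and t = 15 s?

Displacement is the signed area under the v-t curve.
0–6 s: -10 × 6 = -60 m
6–11 s: 1 × 5 = 5 m
11–15 s: 4 × 4 = 16 m
Net displacement = -39 m

-39 m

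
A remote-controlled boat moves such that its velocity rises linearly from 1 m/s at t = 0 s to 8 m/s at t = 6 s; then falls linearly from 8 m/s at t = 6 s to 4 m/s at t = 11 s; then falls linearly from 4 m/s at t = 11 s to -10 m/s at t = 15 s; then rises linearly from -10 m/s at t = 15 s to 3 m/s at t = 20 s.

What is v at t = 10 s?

On 6–11 s the graph is linear from 8 to 4 m/s: v(10) = 8 + (4 − 8)·(10 − 6)/(11 − 6) = 4.8 m/s.

4.8 m/s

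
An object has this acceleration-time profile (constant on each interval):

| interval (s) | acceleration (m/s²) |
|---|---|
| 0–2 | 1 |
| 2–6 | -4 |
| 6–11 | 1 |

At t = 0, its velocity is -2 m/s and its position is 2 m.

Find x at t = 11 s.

-99.5 m

On each constant-a segment, Δv = aΔt and Δx = v₀Δt + ½aΔt²; chain segment to segment.
0–2 s: v starts -2 m/s; Δx = -2·2 + ½·1·2² = -2 m; v ends 0 m/s.
2–6 s: v starts 0 m/s; Δx = 0·4 + ½·-4·4² = -32 m; v ends -16 m/s.
6–11 s: v starts -16 m/s; Δx = -16·5 + ½·1·5² = -67.5 m; v ends -11 m/s.
x(11) = 2 + Σ Δx = -99.5 m.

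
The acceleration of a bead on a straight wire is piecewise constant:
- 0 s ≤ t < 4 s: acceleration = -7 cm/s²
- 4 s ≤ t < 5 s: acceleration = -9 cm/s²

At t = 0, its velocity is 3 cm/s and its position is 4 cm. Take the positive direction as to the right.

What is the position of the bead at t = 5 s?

On each constant-a segment, Δv = aΔt and Δx = v₀Δt + ½aΔt²; chain segment to segment.
0–4 s: v starts 3 cm/s; Δx = 3·4 + ½·-7·4² = -44 cm; v ends -25 cm/s.
4–5 s: v starts -25 cm/s; Δx = -25·1 + ½·-9·1² = -29.5 cm; v ends -34 cm/s.
x(5) = 4 + Σ Δx = -69.5 cm.

-69.5 cm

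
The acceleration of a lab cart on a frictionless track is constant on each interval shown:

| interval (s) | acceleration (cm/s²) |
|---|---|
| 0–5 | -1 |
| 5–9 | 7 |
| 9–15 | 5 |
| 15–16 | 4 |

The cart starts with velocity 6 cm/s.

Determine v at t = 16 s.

63 cm/s

Δv equals the area under the a-t graph; then v = v₀ + Δv.
0–5 s: -1 × 5 = -5 cm/s
5–9 s: 7 × 4 = 28 cm/s
9–15 s: 5 × 6 = 30 cm/s
15–16 s: 4 × 1 = 4 cm/s
Δv = 57 cm/s, so v(16) = 6 + (57) = 63 cm/s.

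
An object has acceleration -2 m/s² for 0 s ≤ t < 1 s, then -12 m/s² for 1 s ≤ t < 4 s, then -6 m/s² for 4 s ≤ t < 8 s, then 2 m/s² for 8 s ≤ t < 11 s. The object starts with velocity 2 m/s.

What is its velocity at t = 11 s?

Δv equals the area under the a-t graph; then v = v₀ + Δv.
0–1 s: -2 × 1 = -2 m/s
1–4 s: -12 × 3 = -36 m/s
4–8 s: -6 × 4 = -24 m/s
8–11 s: 2 × 3 = 6 m/s
Δv = -56 m/s, so v(11) = 2 + (-56) = -54 m/s.

-54 m/s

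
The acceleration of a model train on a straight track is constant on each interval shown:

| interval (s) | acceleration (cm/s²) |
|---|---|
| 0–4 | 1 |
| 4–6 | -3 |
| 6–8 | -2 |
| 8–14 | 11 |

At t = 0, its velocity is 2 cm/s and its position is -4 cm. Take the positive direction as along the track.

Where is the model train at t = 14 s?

188 cm

On each constant-a segment, Δv = aΔt and Δx = v₀Δt + ½aΔt²; chain segment to segment.
0–4 s: v starts 2 cm/s; Δx = 2·4 + ½·1·4² = 16 cm; v ends 6 cm/s.
4–6 s: v starts 6 cm/s; Δx = 6·2 + ½·-3·2² = 6 cm; v ends 0 cm/s.
6–8 s: v starts 0 cm/s; Δx = 0·2 + ½·-2·2² = -4 cm; v ends -4 cm/s.
8–14 s: v starts -4 cm/s; Δx = -4·6 + ½·11·6² = 174 cm; v ends 62 cm/s.
x(14) = -4 + Σ Δx = 188 cm.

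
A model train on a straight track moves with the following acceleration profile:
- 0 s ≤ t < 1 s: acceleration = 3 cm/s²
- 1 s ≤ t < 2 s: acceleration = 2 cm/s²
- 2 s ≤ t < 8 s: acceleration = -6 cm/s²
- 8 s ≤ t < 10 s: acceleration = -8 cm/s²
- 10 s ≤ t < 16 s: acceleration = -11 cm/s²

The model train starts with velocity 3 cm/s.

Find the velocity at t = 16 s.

-110 cm/s

Δv equals the area under the a-t graph; then v = v₀ + Δv.
0–1 s: 3 × 1 = 3 cm/s
1–2 s: 2 × 1 = 2 cm/s
2–8 s: -6 × 6 = -36 cm/s
8–10 s: -8 × 2 = -16 cm/s
10–16 s: -11 × 6 = -66 cm/s
Δv = -113 cm/s, so v(16) = 3 + (-113) = -110 cm/s.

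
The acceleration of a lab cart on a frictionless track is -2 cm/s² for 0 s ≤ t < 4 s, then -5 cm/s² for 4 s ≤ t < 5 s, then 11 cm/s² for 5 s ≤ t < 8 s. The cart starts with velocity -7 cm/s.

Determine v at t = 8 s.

Δv equals the area under the a-t graph; then v = v₀ + Δv.
0–4 s: -2 × 4 = -8 cm/s
4–5 s: -5 × 1 = -5 cm/s
5–8 s: 11 × 3 = 33 cm/s
Δv = 20 cm/s, so v(8) = -7 + (20) = 13 cm/s.

13 cm/s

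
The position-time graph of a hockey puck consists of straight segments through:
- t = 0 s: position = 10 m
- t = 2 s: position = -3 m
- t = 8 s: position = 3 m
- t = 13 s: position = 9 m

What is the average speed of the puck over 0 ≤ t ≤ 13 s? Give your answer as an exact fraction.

Average speed = (total path length)/(elapsed time); on a piecewise-linear x-t graph the path length is Σ|Δx|.
0–2 s: |Δx| = |-3 − 10| = 13 m
2–8 s: |Δx| = |3 − -3| = 6 m
8–13 s: |Δx| = |9 − 3| = 6 m
Total path = 25 m; average speed = 25/13 = 25/13 m/s.

25/13 m/s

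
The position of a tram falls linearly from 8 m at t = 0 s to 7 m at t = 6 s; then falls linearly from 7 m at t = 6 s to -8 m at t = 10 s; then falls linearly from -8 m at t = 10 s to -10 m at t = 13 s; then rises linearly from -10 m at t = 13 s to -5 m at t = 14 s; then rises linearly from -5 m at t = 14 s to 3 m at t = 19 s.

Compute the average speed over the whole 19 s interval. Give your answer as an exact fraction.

31/19 m/s

Average speed = (total path length)/(elapsed time); on a piecewise-linear x-t graph the path length is Σ|Δx|.
0–6 s: |Δx| = |7 − 8| = 1 m
6–10 s: |Δx| = |-8 − 7| = 15 m
10–13 s: |Δx| = |-10 − -8| = 2 m
13–14 s: |Δx| = |-5 − -10| = 5 m
14–19 s: |Δx| = |3 − -5| = 8 m
Total path = 31 m; average speed = 31/19 = 31/19 m/s.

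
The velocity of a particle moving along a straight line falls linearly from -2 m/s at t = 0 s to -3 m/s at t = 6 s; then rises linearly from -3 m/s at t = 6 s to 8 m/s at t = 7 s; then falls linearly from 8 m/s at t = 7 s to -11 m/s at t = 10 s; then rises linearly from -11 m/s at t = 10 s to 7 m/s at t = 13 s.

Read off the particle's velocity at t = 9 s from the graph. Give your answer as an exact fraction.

-14/3 m/s

On 7–10 s the graph is linear from 8 to -11 m/s: v(9) = 8 + (-11 − 8)·(9 − 7)/(10 − 7) = -14/3 m/s.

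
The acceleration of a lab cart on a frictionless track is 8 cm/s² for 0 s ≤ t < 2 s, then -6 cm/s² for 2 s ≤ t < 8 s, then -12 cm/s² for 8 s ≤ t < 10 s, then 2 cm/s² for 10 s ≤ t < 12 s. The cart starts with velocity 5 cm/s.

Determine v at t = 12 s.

Δv equals the area under the a-t graph; then v = v₀ + Δv.
0–2 s: 8 × 2 = 16 cm/s
2–8 s: -6 × 6 = -36 cm/s
8–10 s: -12 × 2 = -24 cm/s
10–12 s: 2 × 2 = 4 cm/s
Δv = -40 cm/s, so v(12) = 5 + (-40) = -35 cm/s.

-35 cm/s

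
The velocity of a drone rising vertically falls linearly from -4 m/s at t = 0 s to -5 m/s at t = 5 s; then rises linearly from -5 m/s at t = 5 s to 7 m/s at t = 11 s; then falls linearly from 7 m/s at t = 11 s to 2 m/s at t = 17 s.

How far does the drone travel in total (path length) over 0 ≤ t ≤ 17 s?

68 m

Total distance travelled is ∫|v| dt — sum the magnitudes of each area piece.
0–5 s: |½(-4 + -5)(5)| = 22.5 m
5–11 s: v = 0 at t = 7.5 s; triangle areas 6.25 + 12.25 = 18.5 m
11–17 s: |½(7 + 2)(6)| = 27 m
Total distance = 68 m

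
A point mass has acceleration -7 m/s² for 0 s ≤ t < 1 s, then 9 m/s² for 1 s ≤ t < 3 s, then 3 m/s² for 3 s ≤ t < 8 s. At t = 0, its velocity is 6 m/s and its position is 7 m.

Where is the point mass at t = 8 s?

148 m

On each constant-a segment, Δv = aΔt and Δx = v₀Δt + ½aΔt²; chain segment to segment.
0–1 s: v starts 6 m/s; Δx = 6·1 + ½·-7·1² = 2.5 m; v ends -1 m/s.
1–3 s: v starts -1 m/s; Δx = -1·2 + ½·9·2² = 16 m; v ends 17 m/s.
3–8 s: v starts 17 m/s; Δx = 17·5 + ½·3·5² = 122.5 m; v ends 32 m/s.
x(8) = 7 + Σ Δx = 148 m.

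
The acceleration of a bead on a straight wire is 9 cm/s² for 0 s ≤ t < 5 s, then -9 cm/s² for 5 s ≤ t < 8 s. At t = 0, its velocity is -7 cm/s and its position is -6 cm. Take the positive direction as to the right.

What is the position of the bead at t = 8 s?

On each constant-a segment, Δv = aΔt and Δx = v₀Δt + ½aΔt²; chain segment to segment.
0–5 s: v starts -7 cm/s; Δx = -7·5 + ½·9·5² = 77.5 cm; v ends 38 cm/s.
5–8 s: v starts 38 cm/s; Δx = 38·3 + ½·-9·3² = 73.5 cm; v ends 11 cm/s.
x(8) = -6 + Σ Δx = 145 cm.

145 cm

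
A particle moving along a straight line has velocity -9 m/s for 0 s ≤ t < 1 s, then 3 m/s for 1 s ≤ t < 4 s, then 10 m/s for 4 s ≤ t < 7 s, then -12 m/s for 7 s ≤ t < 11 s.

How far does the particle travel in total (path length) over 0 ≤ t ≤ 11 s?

96 m

Distance (not displacement) is the total path length: add the absolute areas under v-t.
0–1 s: |-9| × 1 = 9 m
1–4 s: |3| × 3 = 9 m
4–7 s: |10| × 3 = 30 m
7–11 s: |-12| × 4 = 48 m
Total distance = 96 m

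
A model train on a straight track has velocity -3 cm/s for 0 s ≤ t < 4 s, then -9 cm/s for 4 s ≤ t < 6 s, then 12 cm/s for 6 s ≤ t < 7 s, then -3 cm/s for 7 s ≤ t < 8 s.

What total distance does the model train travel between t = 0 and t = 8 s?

45 cm

Total distance travelled is ∫|v| dt — sum the magnitudes of each area piece.
0–4 s: |-3| × 4 = 12 cm
4–6 s: |-9| × 2 = 18 cm
6–7 s: |12| × 1 = 12 cm
7–8 s: |-3| × 1 = 3 cm
Total distance = 45 cm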